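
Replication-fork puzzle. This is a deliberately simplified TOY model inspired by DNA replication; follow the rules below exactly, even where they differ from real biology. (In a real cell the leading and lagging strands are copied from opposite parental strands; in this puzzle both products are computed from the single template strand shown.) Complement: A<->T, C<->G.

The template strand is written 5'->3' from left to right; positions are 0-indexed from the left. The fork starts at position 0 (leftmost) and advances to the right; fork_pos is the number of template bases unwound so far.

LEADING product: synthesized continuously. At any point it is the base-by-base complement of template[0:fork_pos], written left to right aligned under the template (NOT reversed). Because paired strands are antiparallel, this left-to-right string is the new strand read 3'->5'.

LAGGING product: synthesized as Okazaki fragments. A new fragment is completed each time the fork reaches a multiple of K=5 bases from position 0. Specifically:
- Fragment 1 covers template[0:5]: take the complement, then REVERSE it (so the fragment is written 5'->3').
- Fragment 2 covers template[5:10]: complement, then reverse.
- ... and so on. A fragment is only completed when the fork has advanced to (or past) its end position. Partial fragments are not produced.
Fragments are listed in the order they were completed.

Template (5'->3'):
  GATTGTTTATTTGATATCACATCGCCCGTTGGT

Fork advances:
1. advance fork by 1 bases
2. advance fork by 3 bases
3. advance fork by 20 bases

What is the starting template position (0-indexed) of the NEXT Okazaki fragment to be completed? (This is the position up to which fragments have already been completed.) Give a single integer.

Step 1: advance 1 -> fork_pos = 0 + 1 = 1. Next multiple of 5 is 5 (not reached); still 0 fragment(s).
Step 2: advance 3 -> fork_pos = 1 + 3 = 4. Next multiple of 5 is 5 (not reached); still 0 fragment(s).
Step 3: advance 20 -> fork_pos = 4 + 20 = 24. Reached multiple(s) of 5: 5, 10, 15, 20 -> fragments 1-4 completed (4 total).
4 fragment(s) completed, covering template[0:20] (4 x 5 = 20). The next fragment, fragment 5, covers template[20:25], so it starts at position 20.

Answer: 20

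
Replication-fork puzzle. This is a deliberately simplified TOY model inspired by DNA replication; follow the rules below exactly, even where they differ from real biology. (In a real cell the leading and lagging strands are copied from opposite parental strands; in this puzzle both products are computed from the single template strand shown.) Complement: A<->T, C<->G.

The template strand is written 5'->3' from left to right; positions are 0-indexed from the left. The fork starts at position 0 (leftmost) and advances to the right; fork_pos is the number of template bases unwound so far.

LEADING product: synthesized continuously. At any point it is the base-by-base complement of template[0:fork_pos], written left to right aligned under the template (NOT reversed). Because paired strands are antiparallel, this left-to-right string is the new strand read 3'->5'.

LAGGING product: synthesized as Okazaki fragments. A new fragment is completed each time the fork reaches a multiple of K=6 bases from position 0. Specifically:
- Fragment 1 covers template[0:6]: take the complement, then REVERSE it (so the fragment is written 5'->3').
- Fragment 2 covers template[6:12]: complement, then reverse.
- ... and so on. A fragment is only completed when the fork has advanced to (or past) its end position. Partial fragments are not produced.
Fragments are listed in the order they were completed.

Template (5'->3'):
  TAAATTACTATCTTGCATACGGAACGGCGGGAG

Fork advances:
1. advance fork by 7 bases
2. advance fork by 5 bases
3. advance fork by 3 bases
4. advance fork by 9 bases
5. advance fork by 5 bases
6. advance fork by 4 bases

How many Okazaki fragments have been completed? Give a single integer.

Answer: 5

Derivation:
Step 1: advance 7 -> fork_pos = 0 + 7 = 7. Reached multiple(s) of 6: 6 -> fragment 1 completed (1 total).
Step 2: advance 5 -> fork_pos = 7 + 5 = 12. Reached multiple(s) of 6: 12 -> fragment 2 completed (2 total).
Step 3: advance 3 -> fork_pos = 12 + 3 = 15. Next multiple of 6 is 18 (not reached); still 2 fragment(s).
Step 4: advance 9 -> fork_pos = 15 + 9 = 24. Reached multiple(s) of 6: 18, 24 -> fragments 3-4 completed (4 total).
Step 5: advance 5 -> fork_pos = 24 + 5 = 29. Next multiple of 6 is 30 (not reached); still 4 fragment(s).
Step 6: advance 4 -> fork_pos = 29 + 4 = 33. Reached multiple(s) of 6: 30 -> fragment 5 completed (5 total).
Check: final fork_pos = 33; the multiples of 6 that are <= 33 are 6..30 -> 33 // 6 = 5 completed fragment(s).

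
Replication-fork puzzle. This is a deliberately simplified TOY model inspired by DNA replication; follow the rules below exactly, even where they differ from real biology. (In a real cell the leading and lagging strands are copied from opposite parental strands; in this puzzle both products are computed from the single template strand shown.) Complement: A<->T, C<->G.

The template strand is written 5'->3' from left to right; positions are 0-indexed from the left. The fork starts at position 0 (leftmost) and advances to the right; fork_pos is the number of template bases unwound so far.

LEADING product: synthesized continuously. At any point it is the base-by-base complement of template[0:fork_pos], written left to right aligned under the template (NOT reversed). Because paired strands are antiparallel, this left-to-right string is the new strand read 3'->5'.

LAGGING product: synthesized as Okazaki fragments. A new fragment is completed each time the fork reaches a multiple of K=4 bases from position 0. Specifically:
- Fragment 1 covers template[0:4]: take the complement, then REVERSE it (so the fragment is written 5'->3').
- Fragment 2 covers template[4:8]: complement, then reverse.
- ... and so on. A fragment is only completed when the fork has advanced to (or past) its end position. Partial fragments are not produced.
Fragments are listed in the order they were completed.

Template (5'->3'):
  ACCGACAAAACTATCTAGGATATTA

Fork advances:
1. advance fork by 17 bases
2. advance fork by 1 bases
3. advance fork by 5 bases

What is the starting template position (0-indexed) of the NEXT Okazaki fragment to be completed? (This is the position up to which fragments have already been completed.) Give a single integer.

Step 1: advance 17 -> fork_pos = 0 + 17 = 17. Reached multiple(s) of 4: 4, 8, 12, 16 -> fragments 1-4 completed (4 total).
Step 2: advance 1 -> fork_pos = 17 + 1 = 18. Next multiple of 4 is 20 (not reached); still 4 fragment(s).
Step 3: advance 5 -> fork_pos = 18 + 5 = 23. Reached multiple(s) of 4: 20 -> fragment 5 completed (5 total).
5 fragment(s) completed, covering template[0:20] (5 x 4 = 20). The next fragment, fragment 6, covers template[20:24], so it starts at position 20.

Answer: 20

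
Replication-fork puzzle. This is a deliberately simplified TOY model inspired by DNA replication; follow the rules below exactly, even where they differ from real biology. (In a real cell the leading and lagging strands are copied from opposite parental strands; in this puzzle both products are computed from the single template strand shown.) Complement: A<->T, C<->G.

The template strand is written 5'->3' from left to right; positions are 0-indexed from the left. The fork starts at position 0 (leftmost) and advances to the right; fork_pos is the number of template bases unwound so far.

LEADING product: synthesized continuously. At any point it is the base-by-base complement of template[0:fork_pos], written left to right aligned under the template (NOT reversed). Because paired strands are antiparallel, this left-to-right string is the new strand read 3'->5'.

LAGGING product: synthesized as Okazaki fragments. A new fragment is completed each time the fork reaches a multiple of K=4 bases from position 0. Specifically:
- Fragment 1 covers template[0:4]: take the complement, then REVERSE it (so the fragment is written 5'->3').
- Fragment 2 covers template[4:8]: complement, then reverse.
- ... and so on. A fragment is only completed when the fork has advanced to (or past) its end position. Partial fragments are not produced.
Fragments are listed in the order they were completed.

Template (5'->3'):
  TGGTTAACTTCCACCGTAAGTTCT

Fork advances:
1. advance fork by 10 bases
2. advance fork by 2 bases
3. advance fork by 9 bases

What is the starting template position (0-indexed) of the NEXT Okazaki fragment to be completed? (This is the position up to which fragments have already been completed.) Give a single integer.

Answer: 20

Derivation:
Step 1: advance 10 -> fork_pos = 0 + 10 = 10. Reached multiple(s) of 4: 4, 8 -> fragments 1-2 completed (2 total).
Step 2: advance 2 -> fork_pos = 10 + 2 = 12. Reached multiple(s) of 4: 12 -> fragment 3 completed (3 total).
Step 3: advance 9 -> fork_pos = 12 + 9 = 21. Reached multiple(s) of 4: 16, 20 -> fragments 4-5 completed (5 total).
5 fragment(s) completed, covering template[0:20] (5 x 4 = 20). The next fragment, fragment 6, covers template[20:24], so it starts at position 20.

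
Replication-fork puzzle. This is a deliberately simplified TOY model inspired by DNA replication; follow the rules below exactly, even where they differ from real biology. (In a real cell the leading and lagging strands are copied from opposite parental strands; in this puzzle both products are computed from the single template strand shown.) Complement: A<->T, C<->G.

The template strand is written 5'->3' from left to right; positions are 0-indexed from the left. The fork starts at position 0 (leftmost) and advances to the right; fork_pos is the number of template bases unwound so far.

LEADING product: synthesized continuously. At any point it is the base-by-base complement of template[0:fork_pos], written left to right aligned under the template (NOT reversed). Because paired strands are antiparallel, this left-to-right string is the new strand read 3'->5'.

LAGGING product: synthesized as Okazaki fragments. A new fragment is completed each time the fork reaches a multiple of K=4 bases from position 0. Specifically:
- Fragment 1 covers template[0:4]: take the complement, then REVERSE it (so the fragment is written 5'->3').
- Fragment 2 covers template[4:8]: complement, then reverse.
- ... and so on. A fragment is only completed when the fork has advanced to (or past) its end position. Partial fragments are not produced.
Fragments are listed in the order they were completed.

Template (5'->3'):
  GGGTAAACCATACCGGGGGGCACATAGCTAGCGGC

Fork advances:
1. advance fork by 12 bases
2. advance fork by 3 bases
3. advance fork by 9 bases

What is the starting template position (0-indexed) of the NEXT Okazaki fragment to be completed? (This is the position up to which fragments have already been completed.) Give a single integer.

Answer: 24

Derivation:
Step 1: advance 12 -> fork_pos = 0 + 12 = 12. Reached multiple(s) of 4: 4, 8, 12 -> fragments 1-3 completed (3 total).
Step 2: advance 3 -> fork_pos = 12 + 3 = 15. Next multiple of 4 is 16 (not reached); still 3 fragment(s).
Step 3: advance 9 -> fork_pos = 15 + 9 = 24. Reached multiple(s) of 4: 16, 20, 24 -> fragments 4-6 completed (6 total).
6 fragment(s) completed, covering template[0:24] (6 x 4 = 24). The next fragment, fragment 7, covers template[24:28], so it starts at position 24.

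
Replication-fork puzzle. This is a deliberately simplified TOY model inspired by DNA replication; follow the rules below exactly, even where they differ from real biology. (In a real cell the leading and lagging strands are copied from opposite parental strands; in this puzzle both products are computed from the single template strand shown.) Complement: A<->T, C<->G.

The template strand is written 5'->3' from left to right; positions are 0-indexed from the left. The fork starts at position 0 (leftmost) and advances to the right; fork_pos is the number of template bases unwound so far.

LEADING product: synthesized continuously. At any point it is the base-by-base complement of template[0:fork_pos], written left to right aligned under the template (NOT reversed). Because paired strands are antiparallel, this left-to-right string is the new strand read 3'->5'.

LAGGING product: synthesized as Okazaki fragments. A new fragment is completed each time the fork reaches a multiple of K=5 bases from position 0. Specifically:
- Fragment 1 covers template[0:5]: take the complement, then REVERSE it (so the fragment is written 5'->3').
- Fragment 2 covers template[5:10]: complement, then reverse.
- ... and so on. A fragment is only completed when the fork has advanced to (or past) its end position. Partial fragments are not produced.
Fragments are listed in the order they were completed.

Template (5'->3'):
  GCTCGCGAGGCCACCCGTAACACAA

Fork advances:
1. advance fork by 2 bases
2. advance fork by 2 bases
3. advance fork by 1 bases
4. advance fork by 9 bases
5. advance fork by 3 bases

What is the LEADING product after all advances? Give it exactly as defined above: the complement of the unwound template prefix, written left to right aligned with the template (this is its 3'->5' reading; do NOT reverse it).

Answer: CGAGCGCTCCGGTGGGC

Derivation:
Step 1: advance 2 -> fork_pos = 0 + 2 = 2.
Step 2: advance 2 -> fork_pos = 2 + 2 = 4.
Step 3: advance 1 -> fork_pos = 4 + 1 = 5.
Step 4: advance 9 -> fork_pos = 5 + 9 = 14.
Step 5: advance 3 -> fork_pos = 14 + 3 = 17.
Unwound prefix: template[0:17] = GCTCGCGAGGCCACCCG
Complement it base by base (A<->T, C<->G), keeping left-to-right order:
  [0:5] GCTCG -> CGAGC
  [5:10] CGAGG -> GCTCC
  [10:15] CCACC -> GGTGG
  [15:17] CG -> GC
Concatenate: CGAGCGCTCCGGTGGGC (length 17; written aligned with the template, i.e. 3'->5').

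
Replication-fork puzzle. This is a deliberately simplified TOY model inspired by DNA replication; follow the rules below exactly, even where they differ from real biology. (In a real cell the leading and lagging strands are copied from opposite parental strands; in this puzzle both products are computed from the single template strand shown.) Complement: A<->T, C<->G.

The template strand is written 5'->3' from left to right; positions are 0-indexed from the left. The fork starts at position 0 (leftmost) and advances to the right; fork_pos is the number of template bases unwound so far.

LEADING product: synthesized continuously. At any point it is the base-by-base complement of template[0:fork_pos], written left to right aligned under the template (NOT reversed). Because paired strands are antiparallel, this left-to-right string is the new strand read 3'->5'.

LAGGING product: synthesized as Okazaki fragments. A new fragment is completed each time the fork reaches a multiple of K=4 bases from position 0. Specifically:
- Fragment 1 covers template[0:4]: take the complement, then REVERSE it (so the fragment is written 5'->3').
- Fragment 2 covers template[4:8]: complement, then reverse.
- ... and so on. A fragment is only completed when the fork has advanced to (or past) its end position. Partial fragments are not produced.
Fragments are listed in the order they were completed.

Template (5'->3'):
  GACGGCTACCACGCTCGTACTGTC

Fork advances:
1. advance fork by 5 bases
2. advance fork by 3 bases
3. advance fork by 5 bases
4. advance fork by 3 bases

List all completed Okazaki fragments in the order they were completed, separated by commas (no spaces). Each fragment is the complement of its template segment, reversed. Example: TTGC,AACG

Answer: CGTC,TAGC,GTGG,GAGC

Derivation:
Step 1: advance 5 -> fork_pos = 0 + 5 = 5. Reached multiple(s) of 4: 4 -> fragment 1 completed (1 total).
Step 2: advance 3 -> fork_pos = 5 + 3 = 8. Reached multiple(s) of 4: 8 -> fragment 2 completed (2 total).
Step 3: advance 5 -> fork_pos = 8 + 5 = 13. Reached multiple(s) of 4: 12 -> fragment 3 completed (3 total).
Step 4: advance 3 -> fork_pos = 13 + 3 = 16. Reached multiple(s) of 4: 16 -> fragment 4 completed (4 total).
Final fork_pos = 16, so 4 fragment(s) are complete. Build each: template segment -> complement -> reverse.
Fragment 1: template[0:4] = GACG -> complement CTGC -> reversed CGTC
Fragment 2: template[4:8] = GCTA -> complement CGAT -> reversed TAGC
Fragment 3: template[8:12] = CCAC -> complement GGTG -> reversed GTGG
Fragment 4: template[12:16] = GCTC -> complement CGAG -> reversed GAGC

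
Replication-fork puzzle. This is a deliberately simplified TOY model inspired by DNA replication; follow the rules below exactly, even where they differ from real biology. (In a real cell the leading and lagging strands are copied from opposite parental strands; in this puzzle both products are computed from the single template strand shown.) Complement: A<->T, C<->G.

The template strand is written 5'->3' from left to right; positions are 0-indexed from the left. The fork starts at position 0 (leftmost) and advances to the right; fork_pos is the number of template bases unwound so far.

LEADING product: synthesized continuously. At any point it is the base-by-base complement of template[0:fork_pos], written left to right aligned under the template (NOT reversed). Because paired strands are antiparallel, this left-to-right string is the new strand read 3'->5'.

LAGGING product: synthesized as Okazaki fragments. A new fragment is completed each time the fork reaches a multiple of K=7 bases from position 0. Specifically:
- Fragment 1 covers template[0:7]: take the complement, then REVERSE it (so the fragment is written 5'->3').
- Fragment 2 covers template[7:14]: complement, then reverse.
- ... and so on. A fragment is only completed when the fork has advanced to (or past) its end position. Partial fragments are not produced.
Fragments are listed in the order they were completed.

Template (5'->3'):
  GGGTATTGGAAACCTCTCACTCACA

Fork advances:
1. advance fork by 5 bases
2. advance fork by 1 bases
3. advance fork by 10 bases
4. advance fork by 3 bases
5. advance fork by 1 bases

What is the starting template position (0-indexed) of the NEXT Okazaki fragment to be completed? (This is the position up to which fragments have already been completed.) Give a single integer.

Step 1: advance 5 -> fork_pos = 0 + 5 = 5. Next multiple of 7 is 7 (not reached); still 0 fragment(s).
Step 2: advance 1 -> fork_pos = 5 + 1 = 6. Next multiple of 7 is 7 (not reached); still 0 fragment(s).
Step 3: advance 10 -> fork_pos = 6 + 10 = 16. Reached multiple(s) of 7: 7, 14 -> fragments 1-2 completed (2 total).
Step 4: advance 3 -> fork_pos = 16 + 3 = 19. Next multiple of 7 is 21 (not reached); still 2 fragment(s).
Step 5: advance 1 -> fork_pos = 19 + 1 = 20. Next multiple of 7 is 21 (not reached); still 2 fragment(s).
2 fragment(s) completed, covering template[0:14] (2 x 7 = 14). The next fragment, fragment 3, covers template[14:21], so it starts at position 14.

Answer: 14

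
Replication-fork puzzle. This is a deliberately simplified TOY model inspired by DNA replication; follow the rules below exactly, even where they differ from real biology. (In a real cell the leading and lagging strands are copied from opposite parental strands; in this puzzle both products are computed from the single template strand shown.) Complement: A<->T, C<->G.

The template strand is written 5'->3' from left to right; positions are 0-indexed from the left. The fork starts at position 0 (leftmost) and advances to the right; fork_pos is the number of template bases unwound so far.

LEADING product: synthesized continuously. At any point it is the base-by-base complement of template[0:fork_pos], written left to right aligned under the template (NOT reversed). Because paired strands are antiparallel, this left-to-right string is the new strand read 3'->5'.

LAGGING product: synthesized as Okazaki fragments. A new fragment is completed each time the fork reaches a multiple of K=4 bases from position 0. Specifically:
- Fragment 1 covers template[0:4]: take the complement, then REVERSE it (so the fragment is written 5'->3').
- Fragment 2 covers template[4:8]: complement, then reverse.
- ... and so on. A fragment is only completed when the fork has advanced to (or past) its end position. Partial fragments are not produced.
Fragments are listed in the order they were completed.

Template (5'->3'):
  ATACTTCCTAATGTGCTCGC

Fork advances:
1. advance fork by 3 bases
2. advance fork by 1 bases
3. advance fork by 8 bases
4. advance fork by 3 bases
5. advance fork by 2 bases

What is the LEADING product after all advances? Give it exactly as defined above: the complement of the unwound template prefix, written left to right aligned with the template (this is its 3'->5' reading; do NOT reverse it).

Answer: TATGAAGGATTACACGA

Derivation:
Step 1: advance 3 -> fork_pos = 0 + 3 = 3.
Step 2: advance 1 -> fork_pos = 3 + 1 = 4.
Step 3: advance 8 -> fork_pos = 4 + 8 = 12.
Step 4: advance 3 -> fork_pos = 12 + 3 = 15.
Step 5: advance 2 -> fork_pos = 15 + 2 = 17.
Unwound prefix: template[0:17] = ATACTTCCTAATGTGCT
Complement it base by base (A<->T, C<->G), keeping left-to-right order:
  [0:5] ATACT -> TATGA
  [5:10] TCCTA -> AGGAT
  [10:15] ATGTG -> TACAC
  [15:17] CT -> GA
Concatenate: TATGAAGGATTACACGA (length 17; written aligned with the template, i.e. 3'->5').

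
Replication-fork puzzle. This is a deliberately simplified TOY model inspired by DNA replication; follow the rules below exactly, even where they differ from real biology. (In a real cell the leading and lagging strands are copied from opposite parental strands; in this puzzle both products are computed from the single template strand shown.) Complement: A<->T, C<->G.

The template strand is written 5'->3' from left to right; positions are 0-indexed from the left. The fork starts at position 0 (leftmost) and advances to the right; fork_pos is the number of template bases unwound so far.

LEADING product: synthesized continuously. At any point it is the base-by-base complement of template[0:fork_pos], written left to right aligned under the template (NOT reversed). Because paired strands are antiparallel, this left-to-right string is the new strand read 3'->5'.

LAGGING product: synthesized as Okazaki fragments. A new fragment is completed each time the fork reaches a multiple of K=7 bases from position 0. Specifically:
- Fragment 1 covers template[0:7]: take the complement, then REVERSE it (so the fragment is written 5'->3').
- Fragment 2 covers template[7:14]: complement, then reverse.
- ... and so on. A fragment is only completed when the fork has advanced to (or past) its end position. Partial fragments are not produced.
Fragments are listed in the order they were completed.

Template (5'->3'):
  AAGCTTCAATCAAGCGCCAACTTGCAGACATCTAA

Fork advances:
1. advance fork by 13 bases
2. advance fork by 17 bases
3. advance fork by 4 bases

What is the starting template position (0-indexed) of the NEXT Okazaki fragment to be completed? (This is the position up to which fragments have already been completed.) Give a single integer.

Answer: 28

Derivation:
Step 1: advance 13 -> fork_pos = 0 + 13 = 13. Reached multiple(s) of 7: 7 -> fragment 1 completed (1 total).
Step 2: advance 17 -> fork_pos = 13 + 17 = 30. Reached multiple(s) of 7: 14, 21, 28 -> fragments 2-4 completed (4 total).
Step 3: advance 4 -> fork_pos = 30 + 4 = 34. Next multiple of 7 is 35 (not reached); still 4 fragment(s).
4 fragment(s) completed, covering template[0:28] (4 x 7 = 28). The next fragment, fragment 5, covers template[28:35], so it starts at position 28.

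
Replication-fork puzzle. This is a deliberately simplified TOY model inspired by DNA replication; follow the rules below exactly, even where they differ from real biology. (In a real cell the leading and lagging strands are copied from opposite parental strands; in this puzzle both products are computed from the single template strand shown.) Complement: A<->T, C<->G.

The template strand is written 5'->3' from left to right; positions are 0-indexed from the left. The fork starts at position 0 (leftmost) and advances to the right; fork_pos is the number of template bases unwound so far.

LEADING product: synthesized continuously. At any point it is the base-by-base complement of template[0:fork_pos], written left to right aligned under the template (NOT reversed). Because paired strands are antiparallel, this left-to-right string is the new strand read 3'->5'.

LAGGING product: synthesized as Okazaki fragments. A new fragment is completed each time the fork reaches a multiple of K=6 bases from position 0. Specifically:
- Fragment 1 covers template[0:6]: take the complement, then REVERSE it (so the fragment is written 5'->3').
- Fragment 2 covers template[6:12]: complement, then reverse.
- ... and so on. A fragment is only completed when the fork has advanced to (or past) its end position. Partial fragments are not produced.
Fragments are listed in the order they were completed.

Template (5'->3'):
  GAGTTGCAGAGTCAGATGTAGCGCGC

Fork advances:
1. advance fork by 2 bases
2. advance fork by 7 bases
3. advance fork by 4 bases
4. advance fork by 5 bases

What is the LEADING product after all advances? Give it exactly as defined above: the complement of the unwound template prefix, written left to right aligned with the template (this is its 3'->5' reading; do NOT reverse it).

Step 1: advance 2 -> fork_pos = 0 + 2 = 2.
Step 2: advance 7 -> fork_pos = 2 + 7 = 9.
Step 3: advance 4 -> fork_pos = 9 + 4 = 13.
Step 4: advance 5 -> fork_pos = 13 + 5 = 18.
Unwound prefix: template[0:18] = GAGTTGCAGAGTCAGATG
Complement it base by base (A<->T, C<->G), keeping left-to-right order:
  [0:5] GAGTT -> CTCAA
  [5:10] GCAGA -> CGTCT
  [10:15] GTCAG -> CAGTC
  [15:18] ATG -> TAC
Concatenate: CTCAACGTCTCAGTCTAC (length 18; written aligned with the template, i.e. 3'->5').

Answer: CTCAACGTCTCAGTCTAC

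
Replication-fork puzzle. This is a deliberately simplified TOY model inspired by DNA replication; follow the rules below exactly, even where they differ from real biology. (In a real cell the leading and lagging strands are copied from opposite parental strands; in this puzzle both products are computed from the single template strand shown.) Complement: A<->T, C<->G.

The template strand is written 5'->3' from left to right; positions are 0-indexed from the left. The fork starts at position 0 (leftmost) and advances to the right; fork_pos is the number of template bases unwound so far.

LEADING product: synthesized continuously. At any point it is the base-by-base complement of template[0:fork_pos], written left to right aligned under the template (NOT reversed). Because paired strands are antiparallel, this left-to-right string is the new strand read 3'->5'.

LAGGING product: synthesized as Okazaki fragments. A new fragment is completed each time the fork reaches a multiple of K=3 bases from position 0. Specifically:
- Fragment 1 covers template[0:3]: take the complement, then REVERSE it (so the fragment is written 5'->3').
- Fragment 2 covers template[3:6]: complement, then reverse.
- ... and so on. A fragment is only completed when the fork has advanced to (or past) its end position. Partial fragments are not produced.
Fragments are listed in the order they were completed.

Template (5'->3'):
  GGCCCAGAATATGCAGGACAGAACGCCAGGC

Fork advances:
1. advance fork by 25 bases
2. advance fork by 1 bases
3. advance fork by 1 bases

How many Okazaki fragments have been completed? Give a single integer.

Answer: 9

Derivation:
Step 1: advance 25 -> fork_pos = 0 + 25 = 25. Reached multiple(s) of 3: 3, 6, 9, 12, 15, 18, 21, 24 -> fragments 1-8 completed (8 total).
Step 2: advance 1 -> fork_pos = 25 + 1 = 26. Next multiple of 3 is 27 (not reached); still 8 fragment(s).
Step 3: advance 1 -> fork_pos = 26 + 1 = 27. Reached multiple(s) of 3: 27 -> fragment 9 completed (9 total).
Check: final fork_pos = 27; the multiples of 3 that are <= 27 are 3..27 -> 27 // 3 = 9 completed fragment(s).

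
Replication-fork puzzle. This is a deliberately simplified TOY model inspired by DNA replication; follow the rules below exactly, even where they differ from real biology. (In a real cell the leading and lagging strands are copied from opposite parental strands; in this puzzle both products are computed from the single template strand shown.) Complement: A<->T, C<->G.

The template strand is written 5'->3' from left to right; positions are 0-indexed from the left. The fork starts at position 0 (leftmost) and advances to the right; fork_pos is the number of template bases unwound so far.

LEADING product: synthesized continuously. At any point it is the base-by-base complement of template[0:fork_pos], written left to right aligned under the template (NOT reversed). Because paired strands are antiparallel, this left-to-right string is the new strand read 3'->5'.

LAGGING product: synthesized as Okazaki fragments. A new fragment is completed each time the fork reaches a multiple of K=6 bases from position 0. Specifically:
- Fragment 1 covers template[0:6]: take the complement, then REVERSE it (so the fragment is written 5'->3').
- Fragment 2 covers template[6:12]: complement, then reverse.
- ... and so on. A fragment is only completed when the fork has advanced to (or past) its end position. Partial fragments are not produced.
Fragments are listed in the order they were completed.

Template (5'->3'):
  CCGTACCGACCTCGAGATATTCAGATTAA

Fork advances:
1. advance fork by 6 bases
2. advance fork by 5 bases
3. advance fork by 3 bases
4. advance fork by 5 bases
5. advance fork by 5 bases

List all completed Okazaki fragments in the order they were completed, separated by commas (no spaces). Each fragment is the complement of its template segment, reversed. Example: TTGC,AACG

Answer: GTACGG,AGGTCG,ATCTCG,CTGAAT

Derivation:
Step 1: advance 6 -> fork_pos = 0 + 6 = 6. Reached multiple(s) of 6: 6 -> fragment 1 completed (1 total).
Step 2: advance 5 -> fork_pos = 6 + 5 = 11. Next multiple of 6 is 12 (not reached); still 1 fragment(s).
Step 3: advance 3 -> fork_pos = 11 + 3 = 14. Reached multiple(s) of 6: 12 -> fragment 2 completed (2 total).
Step 4: advance 5 -> fork_pos = 14 + 5 = 19. Reached multiple(s) of 6: 18 -> fragment 3 completed (3 total).
Step 5: advance 5 -> fork_pos = 19 + 5 = 24. Reached multiple(s) of 6: 24 -> fragment 4 completed (4 total).
Final fork_pos = 24, so 4 fragment(s) are complete. Build each: template segment -> complement -> reverse.
Fragment 1: template[0:6] = CCGTAC -> complement GGCATG -> reversed GTACGG
Fragment 2: template[6:12] = CGACCT -> complement GCTGGA -> reversed AGGTCG
Fragment 3: template[12:18] = CGAGAT -> complement GCTCTA -> reversed ATCTCG
Fragment 4: template[18:24] = ATTCAG -> complement TAAGTC -> reversed CTGAAT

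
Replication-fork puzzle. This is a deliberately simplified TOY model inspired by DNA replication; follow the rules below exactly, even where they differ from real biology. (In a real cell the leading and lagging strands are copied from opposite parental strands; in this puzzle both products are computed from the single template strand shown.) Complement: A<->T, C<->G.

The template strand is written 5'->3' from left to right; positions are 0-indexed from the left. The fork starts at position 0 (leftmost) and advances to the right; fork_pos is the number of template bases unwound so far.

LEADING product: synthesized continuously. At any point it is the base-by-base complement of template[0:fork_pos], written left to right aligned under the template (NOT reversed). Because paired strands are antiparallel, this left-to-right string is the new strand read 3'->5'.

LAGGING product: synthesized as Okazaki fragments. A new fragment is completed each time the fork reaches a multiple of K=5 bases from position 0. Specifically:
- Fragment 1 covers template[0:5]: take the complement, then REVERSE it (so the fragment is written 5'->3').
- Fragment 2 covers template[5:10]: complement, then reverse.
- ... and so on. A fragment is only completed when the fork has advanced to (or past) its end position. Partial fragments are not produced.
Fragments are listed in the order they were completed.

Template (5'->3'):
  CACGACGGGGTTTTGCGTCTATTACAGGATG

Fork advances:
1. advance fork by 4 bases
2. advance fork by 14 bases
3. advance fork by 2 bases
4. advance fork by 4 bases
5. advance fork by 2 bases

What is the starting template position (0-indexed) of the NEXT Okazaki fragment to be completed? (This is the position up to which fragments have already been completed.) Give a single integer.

Answer: 25

Derivation:
Step 1: advance 4 -> fork_pos = 0 + 4 = 4. Next multiple of 5 is 5 (not reached); still 0 fragment(s).
Step 2: advance 14 -> fork_pos = 4 + 14 = 18. Reached multiple(s) of 5: 5, 10, 15 -> fragments 1-3 completed (3 total).
Step 3: advance 2 -> fork_pos = 18 + 2 = 20. Reached multiple(s) of 5: 20 -> fragment 4 completed (4 total).
Step 4: advance 4 -> fork_pos = 20 + 4 = 24. Next multiple of 5 is 25 (not reached); still 4 fragment(s).
Step 5: advance 2 -> fork_pos = 24 + 2 = 26. Reached multiple(s) of 5: 25 -> fragment 5 completed (5 total).
5 fragment(s) completed, covering template[0:25] (5 x 5 = 25). The next fragment, fragment 6, covers template[25:30], so it starts at position 25.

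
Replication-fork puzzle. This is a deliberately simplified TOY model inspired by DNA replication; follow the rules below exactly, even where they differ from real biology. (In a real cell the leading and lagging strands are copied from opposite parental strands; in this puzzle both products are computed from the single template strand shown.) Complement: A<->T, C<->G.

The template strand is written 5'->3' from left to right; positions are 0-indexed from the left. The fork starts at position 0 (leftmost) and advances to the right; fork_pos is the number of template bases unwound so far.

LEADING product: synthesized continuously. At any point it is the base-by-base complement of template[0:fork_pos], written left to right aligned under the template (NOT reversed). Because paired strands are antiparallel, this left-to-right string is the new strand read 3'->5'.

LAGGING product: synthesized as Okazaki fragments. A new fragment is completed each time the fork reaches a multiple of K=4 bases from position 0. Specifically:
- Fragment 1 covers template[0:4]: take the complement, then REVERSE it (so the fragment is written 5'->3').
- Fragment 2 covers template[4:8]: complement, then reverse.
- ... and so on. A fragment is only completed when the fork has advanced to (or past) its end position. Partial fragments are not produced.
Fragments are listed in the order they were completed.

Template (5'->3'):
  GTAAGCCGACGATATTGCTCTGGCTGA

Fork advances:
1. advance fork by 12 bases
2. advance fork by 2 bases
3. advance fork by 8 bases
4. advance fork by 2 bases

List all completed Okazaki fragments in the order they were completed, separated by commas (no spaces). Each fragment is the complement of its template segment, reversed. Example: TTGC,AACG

Step 1: advance 12 -> fork_pos = 0 + 12 = 12. Reached multiple(s) of 4: 4, 8, 12 -> fragments 1-3 completed (3 total).
Step 2: advance 2 -> fork_pos = 12 + 2 = 14. Next multiple of 4 is 16 (not reached); still 3 fragment(s).
Step 3: advance 8 -> fork_pos = 14 + 8 = 22. Reached multiple(s) of 4: 16, 20 -> fragments 4-5 completed (5 total).
Step 4: advance 2 -> fork_pos = 22 + 2 = 24. Reached multiple(s) of 4: 24 -> fragment 6 completed (6 total).
Final fork_pos = 24, so 6 fragment(s) are complete. Build each: template segment -> complement -> reverse.
Fragment 1: template[0:4] = GTAA -> complement CATT -> reversed TTAC
Fragment 2: template[4:8] = GCCG -> complement CGGC -> reversed CGGC
Fragment 3: template[8:12] = ACGA -> complement TGCT -> reversed TCGT
Fragment 4: template[12:16] = TATT -> complement ATAA -> reversed AATA
Fragment 5: template[16:20] = GCTC -> complement CGAG -> reversed GAGC
Fragment 6: template[20:24] = TGGC -> complement ACCG -> reversed GCCA

Answer: TTAC,CGGC,TCGT,AATA,GAGC,GCCA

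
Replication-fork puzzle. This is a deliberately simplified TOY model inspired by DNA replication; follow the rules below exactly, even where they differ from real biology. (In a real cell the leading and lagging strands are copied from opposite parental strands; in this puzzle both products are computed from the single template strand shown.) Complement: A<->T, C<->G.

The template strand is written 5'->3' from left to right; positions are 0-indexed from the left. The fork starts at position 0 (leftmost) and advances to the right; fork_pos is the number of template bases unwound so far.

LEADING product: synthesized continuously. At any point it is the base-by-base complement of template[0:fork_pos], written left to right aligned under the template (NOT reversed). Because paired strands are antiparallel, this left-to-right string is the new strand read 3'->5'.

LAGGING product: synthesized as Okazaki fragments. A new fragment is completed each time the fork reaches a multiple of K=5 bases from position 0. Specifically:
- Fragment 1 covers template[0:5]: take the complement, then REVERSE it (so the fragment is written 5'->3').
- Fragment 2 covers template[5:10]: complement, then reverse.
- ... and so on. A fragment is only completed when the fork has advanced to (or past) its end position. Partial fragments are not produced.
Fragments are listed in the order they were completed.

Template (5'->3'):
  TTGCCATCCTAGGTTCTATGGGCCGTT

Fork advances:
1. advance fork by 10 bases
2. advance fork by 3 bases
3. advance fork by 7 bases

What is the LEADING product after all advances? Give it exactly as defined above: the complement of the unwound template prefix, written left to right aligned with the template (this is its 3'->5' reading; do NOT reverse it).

Answer: AACGGTAGGATCCAAGATAC

Derivation:
Step 1: advance 10 -> fork_pos = 0 + 10 = 10.
Step 2: advance 3 -> fork_pos = 10 + 3 = 13.
Step 3: advance 7 -> fork_pos = 13 + 7 = 20.
Unwound prefix: template[0:20] = TTGCCATCCTAGGTTCTATG
Complement it base by base (A<->T, C<->G), keeping left-to-right order:
  [0:5] TTGCC -> AACGG
  [5:10] ATCCT -> TAGGA
  [10:15] AGGTT -> TCCAA
  [15:20] CTATG -> GATAC
Concatenate: AACGGTAGGATCCAAGATAC (length 20; written aligned with the template, i.e. 3'->5').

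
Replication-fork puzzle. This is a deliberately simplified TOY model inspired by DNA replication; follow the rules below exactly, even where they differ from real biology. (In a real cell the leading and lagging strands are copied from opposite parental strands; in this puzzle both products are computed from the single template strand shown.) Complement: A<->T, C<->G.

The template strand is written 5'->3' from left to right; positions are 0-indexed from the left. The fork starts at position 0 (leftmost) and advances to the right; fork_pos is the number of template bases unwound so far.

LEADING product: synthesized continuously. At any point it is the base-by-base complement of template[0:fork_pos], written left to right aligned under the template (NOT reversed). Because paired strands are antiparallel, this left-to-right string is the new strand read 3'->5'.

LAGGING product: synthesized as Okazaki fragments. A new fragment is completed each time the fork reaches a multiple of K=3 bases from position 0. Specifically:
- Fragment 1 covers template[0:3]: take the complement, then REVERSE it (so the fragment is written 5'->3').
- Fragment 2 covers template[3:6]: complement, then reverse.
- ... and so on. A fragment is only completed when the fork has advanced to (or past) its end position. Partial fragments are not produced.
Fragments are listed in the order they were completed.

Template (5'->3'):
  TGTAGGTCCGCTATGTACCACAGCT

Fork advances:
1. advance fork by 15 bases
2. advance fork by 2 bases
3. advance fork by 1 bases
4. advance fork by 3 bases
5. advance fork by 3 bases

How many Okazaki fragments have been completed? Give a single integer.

Step 1: advance 15 -> fork_pos = 0 + 15 = 15. Reached multiple(s) of 3: 3, 6, 9, 12, 15 -> fragments 1-5 completed (5 total).
Step 2: advance 2 -> fork_pos = 15 + 2 = 17. Next multiple of 3 is 18 (not reached); still 5 fragment(s).
Step 3: advance 1 -> fork_pos = 17 + 1 = 18. Reached multiple(s) of 3: 18 -> fragment 6 completed (6 total).
Step 4: advance 3 -> fork_pos = 18 + 3 = 21. Reached multiple(s) of 3: 21 -> fragment 7 completed (7 total).
Step 5: advance 3 -> fork_pos = 21 + 3 = 24. Reached multiple(s) of 3: 24 -> fragment 8 completed (8 total).
Check: final fork_pos = 24; the multiples of 3 that are <= 24 are 3..24 -> 24 // 3 = 8 completed fragment(s).

Answer: 8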